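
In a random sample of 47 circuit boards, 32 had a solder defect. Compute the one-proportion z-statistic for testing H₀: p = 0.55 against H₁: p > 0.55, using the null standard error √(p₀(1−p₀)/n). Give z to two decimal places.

Sample proportion p̂ = 32/47 = 0.68085.
SE₀ = √(0.55·0.45/47) = 0.072567.
Test statistic: z = 0.13085/0.072567 = 1.80.

z = 1.80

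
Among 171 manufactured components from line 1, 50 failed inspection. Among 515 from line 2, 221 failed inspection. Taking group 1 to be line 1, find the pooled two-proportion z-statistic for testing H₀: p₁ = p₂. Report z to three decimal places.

Sample proportions: p̂₁ = 50/171 = 0.29240 and p̂₂ = 221/515 = 0.42913.
Pooling: p̂ = 271/686 = 0.39504.
SE = √[p̂(1−p̂)(1/n₁+1/n₂)] = √[0.39504·0.60496·(1/171+1/515)] ≈ 0.043146.
z = -0.13673/0.043146 = -3.169.

z = -3.169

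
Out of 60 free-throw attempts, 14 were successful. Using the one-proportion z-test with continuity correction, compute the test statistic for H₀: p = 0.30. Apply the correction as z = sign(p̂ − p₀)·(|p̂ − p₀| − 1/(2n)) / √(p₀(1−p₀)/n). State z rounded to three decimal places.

z = -0.986

Sample proportion p̂ = 14/60 = 0.23333. p̂ − p₀ = -0.066667.
1/(2n) = 0.008333.
Corrected numerator: |-0.066667| − 0.008333 = 0.058334.
Under H₀, SE = √(p₀(1−p₀)/n) = √(0.30·0.70/60) = √0.003500000 = 0.059161.
z = (−)0.058334/0.059161 = -0.986.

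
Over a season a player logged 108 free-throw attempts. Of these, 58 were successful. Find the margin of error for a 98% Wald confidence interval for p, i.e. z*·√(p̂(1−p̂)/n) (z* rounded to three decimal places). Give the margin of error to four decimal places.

Sample proportion p̂ = 58/108 = 0.53704.
SE = √(p̂(1−p̂)/n) = √(0.248628/108) = 0.047980.
For 98% confidence, z* = 2.326.
So ME = 0.1116.

ME = 0.1116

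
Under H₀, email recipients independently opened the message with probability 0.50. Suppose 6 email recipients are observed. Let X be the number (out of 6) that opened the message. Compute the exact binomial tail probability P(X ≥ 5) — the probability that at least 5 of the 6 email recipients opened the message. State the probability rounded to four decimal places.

X ~ Binomial(n=6, p=0.50).
P(X ≥ 5) = C(6,5)·0.50^5·0.50^1 + C(6,6)·0.50^6·0.50^0.
= 0.093750 + 0.015625 = 0.1094.

P = 0.1094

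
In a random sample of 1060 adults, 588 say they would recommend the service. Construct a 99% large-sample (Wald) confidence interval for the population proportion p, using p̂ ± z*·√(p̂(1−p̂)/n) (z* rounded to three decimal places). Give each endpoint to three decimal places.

(0.515, 0.594)

With x = 588 successes in n = 1060, p̂ = 0.55472.
SE(p̂) = √(0.55472·0.44528/1060) = 0.015265.
For 99% confidence, z* = 2.576.
Margin of error: 2.576 × 0.015265 = 0.03932.
So the interval runs from 0.515 to 0.594.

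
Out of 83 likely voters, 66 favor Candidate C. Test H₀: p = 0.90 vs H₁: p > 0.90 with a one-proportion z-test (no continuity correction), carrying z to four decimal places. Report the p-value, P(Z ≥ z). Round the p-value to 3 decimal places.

The sample proportion is 66/83 = 0.79518.
Null standard error: √(0.90·0.10/83) = √0.001084337 = 0.032929.
Test statistic (full precision, shown to 4 dp): z = (66/83 − 0.90)/SE₀ ≈ -3.1832.
From the standard normal, P(Z ≥ z) = 0.999.

p-value = 0.999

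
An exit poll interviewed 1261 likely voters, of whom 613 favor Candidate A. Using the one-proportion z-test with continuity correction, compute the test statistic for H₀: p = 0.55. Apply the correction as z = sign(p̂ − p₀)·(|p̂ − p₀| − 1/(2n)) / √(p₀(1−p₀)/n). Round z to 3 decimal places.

With x = 613 successes in n = 1261, p̂ = 0.48612. p̂ − p₀ = -0.063878.
1/(2n) = 0.000397.
Corrected numerator: |-0.063878| − 0.000397 = 0.063481.
Under H₀, SE = √(p₀(1−p₀)/n) = √(0.55·0.45/1261) = √0.000196273 = 0.014010.
z = −0.063481/0.014010 = -4.531.

z = -4.531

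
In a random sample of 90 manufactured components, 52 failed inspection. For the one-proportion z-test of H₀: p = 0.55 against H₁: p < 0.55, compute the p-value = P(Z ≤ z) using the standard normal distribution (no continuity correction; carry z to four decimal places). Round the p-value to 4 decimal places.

p-value = 0.7018

The sample proportion is 52/90 = 0.57778.
Under H₀, SE = √(p₀(1−p₀)/n) = √(0.55·0.45/90) = √0.002750000 = 0.052440.
z = (p̂ − p₀)/SE = (52/90 − 0.55)/0.052440 ≈ 0.5297.
From the standard normal, P(Z ≤ z) = 0.7018.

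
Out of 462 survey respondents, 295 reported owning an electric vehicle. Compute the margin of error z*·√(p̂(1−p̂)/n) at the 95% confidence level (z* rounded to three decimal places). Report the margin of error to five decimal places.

ME = 0.04381

Sample proportion p̂ = 295/462 = 0.63853.
Standard error of p̂: √(0.230810/462) = √0.000499589 = 0.022351.
z* = 1.960 at the 95% level.
So ME = 0.04381.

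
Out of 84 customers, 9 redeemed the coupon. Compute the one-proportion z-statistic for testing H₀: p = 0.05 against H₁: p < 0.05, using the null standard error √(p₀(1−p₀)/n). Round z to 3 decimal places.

z = 2.403

With x = 9 successes in n = 84, p̂ = 0.10714.
SE₀ = √(0.05·0.95/84) = 0.023780.
z = (0.10714 − 0.05)/0.023780 = 0.05714/0.023780 = 2.403.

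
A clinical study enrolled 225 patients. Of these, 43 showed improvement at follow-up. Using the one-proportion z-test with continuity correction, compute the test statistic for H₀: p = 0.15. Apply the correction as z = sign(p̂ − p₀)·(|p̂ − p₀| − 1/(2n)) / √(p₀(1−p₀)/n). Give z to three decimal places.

With x = 43 successes in n = 225, p̂ = 0.19111. p̂ − p₀ = 0.041111.
1/(2n) = 0.002222.
Corrected numerator: |0.041111| − 0.002222 = 0.038889.
Null standard error: √(0.15·0.85/225) = √0.000566667 = 0.023805.
z = (+)0.038889/0.023805 = 1.634.

z = 1.634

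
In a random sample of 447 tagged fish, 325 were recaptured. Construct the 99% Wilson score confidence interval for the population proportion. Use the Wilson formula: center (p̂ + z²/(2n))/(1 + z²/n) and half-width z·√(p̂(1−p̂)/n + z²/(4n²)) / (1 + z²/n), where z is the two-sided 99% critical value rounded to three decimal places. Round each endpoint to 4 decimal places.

(0.6698, 0.7777)

p̂ = 325/447 = 0.72707; z = 2.576, so z² = 6.635776.
Denominator 1 + z²/n = 1 + 6.635776/447 = 1.014845.
Center = (0.72707 + 0.007423)/1.014845 = 0.72375.
Radicand: p̂(1−p̂)/n + z²/(4n²) = 0.000443936 + 0.000008303 = 0.000452239.
Half-width = 2.576·√0.000452239/1.014845 = 0.05398.
CI: 0.72375 ± 0.05398 = (0.6698, 0.7777).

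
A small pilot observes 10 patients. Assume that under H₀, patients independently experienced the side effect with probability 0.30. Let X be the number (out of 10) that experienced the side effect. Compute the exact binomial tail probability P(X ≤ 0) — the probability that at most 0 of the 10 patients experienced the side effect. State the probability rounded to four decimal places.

P = 0.0282

X ~ Binomial(n=10, p=0.30).
P(X ≤ 0) = C(10,0)·0.30^0·0.70^10.
= 0.028248 = 0.0282.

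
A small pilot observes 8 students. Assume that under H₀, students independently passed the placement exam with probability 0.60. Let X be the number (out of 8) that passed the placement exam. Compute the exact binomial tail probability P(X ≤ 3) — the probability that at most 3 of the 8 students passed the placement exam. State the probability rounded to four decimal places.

P = 0.1737

X is binomial with n = 8 and p = 0.60.
P(X ≤ 3) = C(8,0)·0.60^0·0.40^8 + C(8,1)·0.60^1·0.40^7 + C(8,2)·0.60^2·0.40^6 + C(8,3)·0.60^3·0.40^5.
= 0.000655 + 0.007864 + 0.041288 + 0.123863 = 0.1737.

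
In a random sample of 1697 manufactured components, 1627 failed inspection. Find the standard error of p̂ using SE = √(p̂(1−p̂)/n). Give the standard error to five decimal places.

SE = 0.00483

With x = 1627 successes in n = 1697, p̂ = 0.95875.
p̂(1−p̂) = 0.95875·0.04125 = 0.039548.
Dividing by n and taking the root: √0.000023305 = 0.00483.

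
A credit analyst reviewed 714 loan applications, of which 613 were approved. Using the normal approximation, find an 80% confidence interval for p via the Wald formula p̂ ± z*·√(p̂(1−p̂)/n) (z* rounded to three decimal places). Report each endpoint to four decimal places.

With x = 613 successes in n = 714, p̂ = 0.85854.
SE = √(p̂(1−p̂)/n) = √(0.121447/714) = 0.013042.
For 80% confidence, z* = 1.282.
Margin = 1.282·0.013042 = 0.01672.
CI: 0.85854 ± 0.01672 = (0.8418, 0.8753).

(0.8418, 0.8753)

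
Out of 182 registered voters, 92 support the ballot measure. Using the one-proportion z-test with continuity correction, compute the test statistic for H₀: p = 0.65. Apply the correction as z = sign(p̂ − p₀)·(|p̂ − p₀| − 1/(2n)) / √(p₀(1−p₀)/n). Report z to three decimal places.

p̂ = 92/182 = 0.50549. p̂ − p₀ = -0.144505.
1/(2n) = 0.002747.
Corrected numerator: |-0.144505| − 0.002747 = 0.141758.
Under H₀, SE = √(p₀(1−p₀)/n) = √(0.65·0.35/182) = √0.001250000 = 0.035355.
z = (−)0.141758/0.035355 = -4.010.

z = -4.010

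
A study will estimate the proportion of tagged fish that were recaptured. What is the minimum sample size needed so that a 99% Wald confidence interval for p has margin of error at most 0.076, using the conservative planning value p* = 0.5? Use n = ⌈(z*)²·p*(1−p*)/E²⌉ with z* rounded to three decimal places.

The 99% critical value is z* = 2.576.
p*(1−p*) = 0.2500.
(z*)²·p*(1−p*)/E² = 6.635776·0.2500/0.005776 = 287.213.
Rounding up, n = 288.

n = 288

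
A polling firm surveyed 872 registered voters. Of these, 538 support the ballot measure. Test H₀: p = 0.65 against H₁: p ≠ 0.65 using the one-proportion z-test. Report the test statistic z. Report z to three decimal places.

Sample proportion p̂ = 538/872 = 0.61697.
SE₀ = √(0.65·0.35/872) = 0.016152.
Test statistic: z = -0.03303/0.016152 = -2.045.

z = -2.045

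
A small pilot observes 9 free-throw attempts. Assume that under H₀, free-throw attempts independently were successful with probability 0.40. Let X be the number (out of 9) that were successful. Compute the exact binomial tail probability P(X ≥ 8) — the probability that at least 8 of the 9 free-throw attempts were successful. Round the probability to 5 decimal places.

P = 0.00380

X is binomial with n = 9 and p = 0.40.
P(X ≥ 8) = C(9,8)·0.40^8·0.60^1 + C(9,9)·0.40^9·0.60^0.
= 0.003539 + 0.000262 = 0.00380.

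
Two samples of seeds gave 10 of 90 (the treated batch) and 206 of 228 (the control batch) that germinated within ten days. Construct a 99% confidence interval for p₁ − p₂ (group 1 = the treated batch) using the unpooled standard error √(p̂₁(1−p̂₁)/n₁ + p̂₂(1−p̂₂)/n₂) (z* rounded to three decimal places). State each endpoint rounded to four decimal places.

p̂₁ = 0.11111, p̂₂ = 0.90351, so the observed difference is -0.79240.
Unpooled SE = √(p̂₁(1−p̂₁)/n₁ + p̂₂(1−p̂₂)/n₂) = √(0.001097394 + 0.000382371) = 0.038468.
For 99% confidence, z* = 2.576. Margin = 2.576·0.038468 = 0.09909.
So the interval runs from -0.8915 to -0.6933.

(-0.8915, -0.6933)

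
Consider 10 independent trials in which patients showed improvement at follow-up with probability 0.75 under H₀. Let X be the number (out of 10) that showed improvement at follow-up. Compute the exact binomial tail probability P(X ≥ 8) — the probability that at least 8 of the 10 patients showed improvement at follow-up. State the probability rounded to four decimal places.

P = 0.5256

X is binomial with n = 10 and p = 0.75.
P(X ≥ 8) = C(10,8)·0.75^8·0.25^2 + C(10,9)·0.75^9·0.25^1 + C(10,10)·0.75^10·0.25^0.
= 0.281568 + 0.187712 + 0.056314 = 0.5256.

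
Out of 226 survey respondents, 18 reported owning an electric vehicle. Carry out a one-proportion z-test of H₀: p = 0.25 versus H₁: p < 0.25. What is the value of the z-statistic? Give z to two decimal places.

z = -5.91

Sample proportion p̂ = 18/226 = 0.07965.
SE₀ = √(0.25·0.75/226) = 0.028804.
Test statistic: z = -0.17035/0.028804 = -5.91.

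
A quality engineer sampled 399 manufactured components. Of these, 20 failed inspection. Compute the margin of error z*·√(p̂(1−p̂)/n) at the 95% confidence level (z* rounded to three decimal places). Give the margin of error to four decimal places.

ME = 0.0214

With x = 20 successes in n = 399, p̂ = 0.05013.
SE = √(p̂(1−p̂)/n) = √(0.047613/399) = 0.010924.
z* = 1.960 at the 95% level.
Margin of error = z*·SE = 1.960 × 0.010924 = 0.0214.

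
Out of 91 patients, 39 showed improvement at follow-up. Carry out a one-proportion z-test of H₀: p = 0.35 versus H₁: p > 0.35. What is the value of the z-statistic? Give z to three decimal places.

z = 1.571

Sample proportion p̂ = 39/91 = 0.42857.
Under H₀, SE = √(p₀(1−p₀)/n) = √(0.35·0.65/91) = √0.002500000 = 0.050000.
z = (p̂ − p₀)/SE = (0.42857 − 0.35)/0.050000 = 1.571.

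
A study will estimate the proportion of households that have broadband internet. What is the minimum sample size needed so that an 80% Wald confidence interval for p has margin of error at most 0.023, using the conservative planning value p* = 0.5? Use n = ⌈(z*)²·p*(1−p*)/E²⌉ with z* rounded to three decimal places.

n = 777

For 80% confidence, z* = 1.282.
p*(1−p*) = 0.50·0.50 = 0.2500.
(z*)²·p*(1−p*)/E² = 1.643524·0.2500/0.000529 = 776.713.
⌈776.713⌉ = 777.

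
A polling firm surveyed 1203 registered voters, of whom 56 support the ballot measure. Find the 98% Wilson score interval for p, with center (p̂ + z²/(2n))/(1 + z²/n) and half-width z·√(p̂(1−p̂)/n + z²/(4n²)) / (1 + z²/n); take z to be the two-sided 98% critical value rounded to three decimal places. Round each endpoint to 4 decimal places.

(0.0343, 0.0628)

Here p̂ = 56/1203 = 0.04655 and z = 2.326 (z² = 5.410276).
Denominator 1 + z²/n = 1 + 5.410276/1203 = 1.004497.
Adjusted center: (0.04655 + z²/(2n))/1.004497 = 0.04858.
Radicand: p̂(1−p̂)/n + z²/(4n²) = 0.000036894 + 0.000000935 = 0.000037829.
Half-width = 2.326·√0.000037829/1.004497 = 0.01424.
So the interval runs from 0.0343 to 0.0628.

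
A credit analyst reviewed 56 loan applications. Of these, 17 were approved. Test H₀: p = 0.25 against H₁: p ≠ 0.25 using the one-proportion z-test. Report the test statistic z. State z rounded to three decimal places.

z = 0.926

Sample proportion p̂ = 17/56 = 0.30357.
Under H₀, SE = √(p₀(1−p₀)/n) = √(0.25·0.75/56) = √0.003348214 = 0.057864.
z = (p̂ − p₀)/SE = (0.30357 − 0.25)/0.057864 = 0.926.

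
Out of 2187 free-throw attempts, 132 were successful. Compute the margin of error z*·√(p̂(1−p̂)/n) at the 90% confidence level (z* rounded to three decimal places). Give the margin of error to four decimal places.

ME = 0.0084

The sample proportion is 132/2187 = 0.06036.
SE = √(p̂(1−p̂)/n) = √(0.056714/2187) = 0.005092.
For 90% confidence, z* = 1.645.
Margin of error = z*·SE = 1.645 × 0.005092 = 0.0084.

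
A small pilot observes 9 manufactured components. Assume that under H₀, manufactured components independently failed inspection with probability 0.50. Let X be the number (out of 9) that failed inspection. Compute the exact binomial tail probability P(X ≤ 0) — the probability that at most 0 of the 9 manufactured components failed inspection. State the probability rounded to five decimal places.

P = 0.00195

X is binomial with n = 9 and p = 0.50.
P(X ≤ 0) = C(9,0)·0.50^0·0.50^9.
= 0.001953 = 0.00195.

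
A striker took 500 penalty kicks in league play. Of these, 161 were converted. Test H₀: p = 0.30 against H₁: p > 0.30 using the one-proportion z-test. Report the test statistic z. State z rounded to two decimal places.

z = 1.07

With x = 161 successes in n = 500, p̂ = 0.32200.
Under H₀, SE = √(p₀(1−p₀)/n) = √(0.30·0.70/500) = √0.000420000 = 0.020494.
z = (0.32200 − 0.30)/0.020494 = 0.02200/0.020494 = 1.07.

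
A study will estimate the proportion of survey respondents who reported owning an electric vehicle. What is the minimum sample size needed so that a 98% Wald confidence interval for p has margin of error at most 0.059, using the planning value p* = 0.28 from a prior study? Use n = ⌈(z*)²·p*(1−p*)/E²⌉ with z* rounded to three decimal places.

n = 314

For 98% confidence, z* = 2.326.
p*(1−p*) = 0.2016.
Required n before rounding: 5.410276 × 0.2016 / 0.059² = 313.333.
⌈313.333⌉ = 314.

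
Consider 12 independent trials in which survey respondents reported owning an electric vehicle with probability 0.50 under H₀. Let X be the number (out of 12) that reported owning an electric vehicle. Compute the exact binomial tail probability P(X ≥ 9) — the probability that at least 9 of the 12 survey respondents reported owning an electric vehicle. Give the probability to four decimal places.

P = 0.0730

X is binomial with n = 12 and p = 0.50.
P(X ≥ 9) = C(12,9)·0.50^9·0.50^3 + C(12,10)·0.50^10·0.50^2 + C(12,11)·0.50^11·0.50^1 + C(12,12)·0.50^12·0.50^0.
= 0.053711 + 0.016113 + 0.002930 + 0.000244 = 0.0730.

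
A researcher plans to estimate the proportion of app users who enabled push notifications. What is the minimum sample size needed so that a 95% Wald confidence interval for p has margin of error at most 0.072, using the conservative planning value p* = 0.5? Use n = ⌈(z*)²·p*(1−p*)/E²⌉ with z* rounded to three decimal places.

n = 186

The 95% critical value is z* = 1.960.
p*(1−p*) = 0.50·0.50 = 0.2500.
Required n before rounding: 3.841600 × 0.2500 / 0.072² = 185.262.
Rounding up, n = 186.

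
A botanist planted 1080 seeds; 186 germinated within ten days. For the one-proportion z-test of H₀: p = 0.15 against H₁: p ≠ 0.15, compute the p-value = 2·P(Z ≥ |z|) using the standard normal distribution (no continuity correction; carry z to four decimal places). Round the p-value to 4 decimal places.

Sample proportion p̂ = 186/1080 = 0.17222.
SE₀ = √(0.15·0.85/1080) = 0.010865.
z = (p̂ − p₀)/SE = (186/1080 − 0.15)/0.010865 ≈ 2.0452.
p-value = 2·P(Z ≥ |z|) with z = 2.0452 → 0.0408.

p-value = 0.0408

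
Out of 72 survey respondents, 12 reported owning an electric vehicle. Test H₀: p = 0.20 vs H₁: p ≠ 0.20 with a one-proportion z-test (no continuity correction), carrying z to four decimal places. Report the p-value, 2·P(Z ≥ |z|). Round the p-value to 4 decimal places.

p-value = 0.4795

p̂ = 12/72 = 0.16667.
Under H₀, SE = √(p₀(1−p₀)/n) = √(0.20·0.80/72) = √0.002222222 = 0.047140.
z = (p̂ − p₀)/SE = (12/72 − 0.20)/0.047140 ≈ -0.7071.
p-value = 2·P(Z ≥ |z|) with z = -0.7071 → 0.4795.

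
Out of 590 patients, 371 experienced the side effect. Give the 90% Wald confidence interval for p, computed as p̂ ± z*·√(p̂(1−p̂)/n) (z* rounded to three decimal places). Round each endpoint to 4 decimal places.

Sample proportion p̂ = 371/590 = 0.62881.
SE(p̂) = √(0.62881·0.37119/590) = 0.019890.
z* = 1.645 at the 90% level.
Margin of error: 1.645 × 0.019890 = 0.03272.
So the interval runs from 0.5961 to 0.6615.

(0.5961, 0.6615)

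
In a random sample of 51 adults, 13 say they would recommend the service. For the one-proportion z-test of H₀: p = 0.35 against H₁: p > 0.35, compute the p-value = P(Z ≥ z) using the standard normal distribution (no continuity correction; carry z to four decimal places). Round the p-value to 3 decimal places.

p-value = 0.923

With x = 13 successes in n = 51, p̂ = 0.25490.
SE₀ = √(0.35·0.65/51) = 0.066789.
Test statistic (full precision, shown to 4 dp): z = (13/51 − 0.35)/SE₀ ≈ -1.4239.
p-value = P(Z ≥ z) with z = -1.4239 → 0.923.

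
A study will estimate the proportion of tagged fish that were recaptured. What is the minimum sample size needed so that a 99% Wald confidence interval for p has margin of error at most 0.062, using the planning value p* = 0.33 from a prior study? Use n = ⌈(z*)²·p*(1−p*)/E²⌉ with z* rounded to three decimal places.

For 99% confidence, z* = 2.576.
p*(1−p*) = 0.33·0.67 = 0.2211.
(z*)²·p*(1−p*)/E² = 6.635776·0.2211/0.003844 = 381.678.
Rounding up, n = 382.

n = 382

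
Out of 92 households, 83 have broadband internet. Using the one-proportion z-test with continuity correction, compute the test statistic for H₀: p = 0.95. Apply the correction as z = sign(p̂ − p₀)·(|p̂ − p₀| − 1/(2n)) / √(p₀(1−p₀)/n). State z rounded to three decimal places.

z = -1.866

Sample proportion p̂ = 83/92 = 0.90217. p̂ − p₀ = -0.047826.
1/(2n) = 0.005435.
Corrected numerator: |-0.047826| − 0.005435 = 0.042391.
Null standard error: √(0.95·0.05/92) = √0.000516304 = 0.022722.
z = −0.042391/0.022722 = -1.866.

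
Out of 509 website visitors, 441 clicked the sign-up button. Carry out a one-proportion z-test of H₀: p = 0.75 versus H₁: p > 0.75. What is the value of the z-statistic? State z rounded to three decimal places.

z = 6.065

p̂ = 441/509 = 0.86640.
Under H₀, SE = √(p₀(1−p₀)/n) = √(0.75·0.25/509) = √0.000368369 = 0.019193.
z = (0.86640 − 0.75)/0.019193 = 0.11640/0.019193 = 6.065.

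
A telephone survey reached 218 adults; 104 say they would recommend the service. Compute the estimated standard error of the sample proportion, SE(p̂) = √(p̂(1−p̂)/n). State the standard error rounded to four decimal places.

Sample proportion p̂ = 104/218 = 0.47706.
p̂(1−p̂) = 0.47706·0.52294 = 0.249474.
Dividing by n and taking the root: √0.001144376 = 0.0338.

SE = 0.0338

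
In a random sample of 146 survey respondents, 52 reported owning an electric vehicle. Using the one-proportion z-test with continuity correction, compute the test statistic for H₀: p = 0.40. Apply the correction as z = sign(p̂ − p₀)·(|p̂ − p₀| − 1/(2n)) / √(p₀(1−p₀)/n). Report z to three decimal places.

z = -0.997

Sample proportion p̂ = 52/146 = 0.35616. p̂ − p₀ = -0.043836.
Continuity correction 1/(2n) = 1/292 = 0.003425.
Corrected numerator: |-0.043836| − 0.003425 = 0.040411.
Null standard error: √(0.40·0.60/146) = √0.001643836 = 0.040544.
z = (−)0.040411/0.040544 = -0.997.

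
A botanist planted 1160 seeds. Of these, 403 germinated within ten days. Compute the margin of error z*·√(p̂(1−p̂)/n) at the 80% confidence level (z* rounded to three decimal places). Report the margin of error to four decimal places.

ME = 0.0179

p̂ = 403/1160 = 0.34741.
SE = √(p̂(1−p̂)/n) = √(0.226717/1160) = 0.013980.
For 80% confidence, z* = 1.282.
ME = 1.282·0.013980 = 0.0179.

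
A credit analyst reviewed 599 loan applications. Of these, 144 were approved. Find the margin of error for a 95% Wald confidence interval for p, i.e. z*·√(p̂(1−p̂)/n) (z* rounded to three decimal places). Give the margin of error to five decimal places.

ME = 0.03422

With x = 144 successes in n = 599, p̂ = 0.24040.
SE = √(p̂(1−p̂)/n) = √(0.182608/599) = 0.017460.
For 95% confidence, z* = 1.960.
Margin of error = z*·SE = 1.960 × 0.017460 = 0.03422.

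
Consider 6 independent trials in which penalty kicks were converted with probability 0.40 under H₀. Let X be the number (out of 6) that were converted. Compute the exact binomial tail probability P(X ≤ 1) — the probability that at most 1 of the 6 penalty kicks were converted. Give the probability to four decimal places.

P = 0.2333

X is binomial with n = 6 and p = 0.40.
P(X ≤ 1) = C(6,0)·0.40^0·0.60^6 + C(6,1)·0.40^1·0.60^5.
= 0.046656 + 0.186624 = 0.2333.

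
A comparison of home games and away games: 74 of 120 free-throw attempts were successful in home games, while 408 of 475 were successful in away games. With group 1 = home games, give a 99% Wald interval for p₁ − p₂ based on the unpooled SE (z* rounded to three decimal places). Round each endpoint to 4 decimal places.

(-0.3638, -0.1208)

p̂₁ = 0.61667, p̂₂ = 0.85895, so the observed difference is -0.24228.
SE = √(0.001969907 + 0.000255067) = √0.002224974 = 0.047170.
For 99% confidence, z* = 2.576. Margin of error = 0.12151.
So the interval runs from -0.3638 to -0.1208.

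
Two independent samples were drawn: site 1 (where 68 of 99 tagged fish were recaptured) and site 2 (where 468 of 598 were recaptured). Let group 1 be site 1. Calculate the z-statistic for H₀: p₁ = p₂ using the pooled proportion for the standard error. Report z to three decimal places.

z = -2.094

Sample proportions: p̂₁ = 68/99 = 0.68687 and p̂₂ = 468/598 = 0.78261.
Pooling: p̂ = 536/697 = 0.76901.
SE = √[p̂(1−p̂)(1/n₁+1/n₂)] = √[0.76901·0.23099·(1/99+1/598)] ≈ 0.045731.
z = -0.09574/0.045731 = -2.094.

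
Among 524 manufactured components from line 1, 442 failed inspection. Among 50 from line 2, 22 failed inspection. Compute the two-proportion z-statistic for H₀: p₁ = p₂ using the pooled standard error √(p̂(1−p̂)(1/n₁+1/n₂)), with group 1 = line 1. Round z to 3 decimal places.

Sample proportions: p̂₁ = 442/524 = 0.84351 and p̂₂ = 22/50 = 0.44000.
Pooled p̂ = (442+22)/(524+50) = 464/574 = 0.80836.
SE = √[p̂(1−p̂)(1/n₁+1/n₂)] = √[0.80836·0.19164·(1/524+1/50)] ≈ 0.058257.
z = 0.40351/0.058257 = 6.926.

z = 6.926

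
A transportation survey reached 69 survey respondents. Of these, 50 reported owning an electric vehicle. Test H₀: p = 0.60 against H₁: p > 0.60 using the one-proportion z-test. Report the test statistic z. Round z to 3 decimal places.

z = 2.113

Sample proportion p̂ = 50/69 = 0.72464.
Under H₀, SE = √(p₀(1−p₀)/n) = √(0.60·0.40/69) = √0.003478261 = 0.058977.
Test statistic: z = 0.12464/0.058977 = 2.113.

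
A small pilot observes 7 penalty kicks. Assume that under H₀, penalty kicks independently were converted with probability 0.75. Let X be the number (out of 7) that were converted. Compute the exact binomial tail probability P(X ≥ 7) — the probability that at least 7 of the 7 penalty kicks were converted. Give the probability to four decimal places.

P = 0.1335

X is binomial with n = 7 and p = 0.75.
P(X ≥ 7) = C(7,7)·0.75^7·0.25^0.
= 0.133484 = 0.1335.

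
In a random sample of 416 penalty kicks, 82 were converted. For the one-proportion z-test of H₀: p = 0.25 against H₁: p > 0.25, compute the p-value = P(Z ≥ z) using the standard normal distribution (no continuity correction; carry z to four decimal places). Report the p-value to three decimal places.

p-value = 0.994

With x = 82 successes in n = 416, p̂ = 0.19712.
Under H₀, SE = √(p₀(1−p₀)/n) = √(0.25·0.75/416) = √0.000450721 = 0.021230.
Test statistic (full precision, shown to 4 dp): z = (82/416 − 0.25)/SE₀ ≈ -2.4910.
From the standard normal, P(Z ≥ z) = 0.994.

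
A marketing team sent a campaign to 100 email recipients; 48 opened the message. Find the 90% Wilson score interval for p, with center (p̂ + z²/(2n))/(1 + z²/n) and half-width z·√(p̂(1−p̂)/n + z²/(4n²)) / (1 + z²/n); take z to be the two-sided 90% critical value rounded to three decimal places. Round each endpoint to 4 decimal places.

Here p̂ = 48/100 = 0.48000 and z = 1.645 (z² = 2.706025).
Denominator 1 + z²/n = 1 + 2.706025/100 = 1.027060.
Center = (0.48000 + 0.013530)/1.027060 = 0.48053.
Radicand: p̂(1−p̂)/n + z²/(4n²) = 0.002496000 + 0.000067651 = 0.002563651.
Half-width = z·√(radicand)/denom = 1.645·0.050633/1.027060 = 0.08110.
So the interval runs from 0.3994 to 0.5616.

(0.3994, 0.5616)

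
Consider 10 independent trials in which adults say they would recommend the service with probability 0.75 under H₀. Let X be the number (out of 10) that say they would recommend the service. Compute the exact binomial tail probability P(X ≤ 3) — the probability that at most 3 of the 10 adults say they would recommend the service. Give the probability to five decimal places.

P = 0.00351

X is binomial with n = 10 and p = 0.75.
P(X ≤ 3) = C(10,0)·0.75^0·0.25^10 + C(10,1)·0.75^1·0.25^9 + C(10,2)·0.75^2·0.25^8 + C(10,3)·0.75^3·0.25^7.
= 0.000001 + 0.000029 + 0.000386 + 0.003090 = 0.00351.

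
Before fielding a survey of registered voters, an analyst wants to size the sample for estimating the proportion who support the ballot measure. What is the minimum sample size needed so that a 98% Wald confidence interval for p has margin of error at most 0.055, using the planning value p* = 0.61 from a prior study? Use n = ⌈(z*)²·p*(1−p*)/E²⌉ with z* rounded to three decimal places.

n = 426

z* = 2.326 at the 98% level.
p*(1−p*) = 0.2379.
Required n before rounding: 5.410276 × 0.2379 / 0.055² = 425.489.
⌈425.489⌉ = 426.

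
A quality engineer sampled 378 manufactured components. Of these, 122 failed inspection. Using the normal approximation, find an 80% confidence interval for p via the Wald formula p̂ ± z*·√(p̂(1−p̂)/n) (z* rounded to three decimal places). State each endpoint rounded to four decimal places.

With x = 122 successes in n = 378, p̂ = 0.32275.
SE(p̂) = √(0.32275·0.67725/378) = 0.024047.
The 80% critical value is z* = 1.282.
Margin of error: 1.282 × 0.024047 = 0.03083.
So the interval runs from 0.2919 to 0.3536.

(0.2919, 0.3536)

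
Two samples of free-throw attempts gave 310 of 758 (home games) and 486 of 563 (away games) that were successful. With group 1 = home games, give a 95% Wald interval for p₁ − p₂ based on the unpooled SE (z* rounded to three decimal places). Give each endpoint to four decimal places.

(-0.4993, -0.4092)

p̂₁ = 310/758 = 0.40897, p̂₂ = 486/563 = 0.86323; p̂₁ − p̂₂ = -0.45426.
SE = √(0.000318884 + 0.000209702) = √0.000528586 = 0.022991.
For 95% confidence, z* = 1.960. Margin of error = 0.04506.
So the interval runs from -0.4993 to -0.4092.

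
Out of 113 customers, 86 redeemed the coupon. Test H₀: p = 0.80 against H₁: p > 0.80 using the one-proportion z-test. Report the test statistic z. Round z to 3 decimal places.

z = -1.035

With x = 86 successes in n = 113, p̂ = 0.76106.
Under H₀, SE = √(p₀(1−p₀)/n) = √(0.80·0.20/113) = √0.001415929 = 0.037629.
z = (0.76106 − 0.80)/0.037629 = -0.03894/0.037629 = -1.035.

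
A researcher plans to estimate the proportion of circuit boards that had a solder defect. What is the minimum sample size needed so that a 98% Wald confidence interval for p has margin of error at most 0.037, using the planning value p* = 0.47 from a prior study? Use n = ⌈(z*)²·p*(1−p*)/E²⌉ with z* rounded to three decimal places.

The 98% critical value is z* = 2.326.
p*(1−p*) = 0.47·0.53 = 0.2491.
(z*)²·p*(1−p*)/E² = 5.410276·0.2491/0.001369 = 984.441.
Rounding up, n = 985.

n = 985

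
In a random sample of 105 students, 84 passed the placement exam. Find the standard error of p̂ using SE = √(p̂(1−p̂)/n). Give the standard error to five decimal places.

Sample proportion p̂ = 84/105 = 0.80000.
p̂(1−p̂) = 0.160000.
Dividing by n and taking the root: √0.001523810 = 0.03904.

SE = 0.03904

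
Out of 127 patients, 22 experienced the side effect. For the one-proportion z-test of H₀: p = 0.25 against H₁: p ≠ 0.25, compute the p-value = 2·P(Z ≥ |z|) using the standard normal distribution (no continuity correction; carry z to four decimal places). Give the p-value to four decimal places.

p-value = 0.0457

The sample proportion is 22/127 = 0.17323.
Null standard error: √(0.25·0.75/127) = √0.001476378 = 0.038424.
Test statistic (full precision, shown to 4 dp): z = (22/127 − 0.25)/SE₀ ≈ -1.9980.
From the standard normal, 2·P(Z ≥ |z|) = 0.0457.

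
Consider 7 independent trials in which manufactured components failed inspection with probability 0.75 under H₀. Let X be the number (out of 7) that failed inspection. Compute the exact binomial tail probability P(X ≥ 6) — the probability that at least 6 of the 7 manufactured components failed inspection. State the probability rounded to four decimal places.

X is binomial with n = 7 and p = 0.75.
P(X ≥ 6) = C(7,6)·0.75^6·0.25^1 + C(7,7)·0.75^7·0.25^0.
= 0.311462 + 0.133484 = 0.4449.

P = 0.4449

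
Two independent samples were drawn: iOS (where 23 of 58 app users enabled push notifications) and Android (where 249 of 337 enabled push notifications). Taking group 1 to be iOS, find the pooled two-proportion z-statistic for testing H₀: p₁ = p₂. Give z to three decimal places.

z = -5.200

Sample proportions: p̂₁ = 23/58 = 0.39655 and p̂₂ = 249/337 = 0.73887.
Pooling: p̂ = 272/395 = 0.68861.
SE = √[p̂(1−p̂)(1/n₁+1/n₂)] = √[0.68861·0.31139·(1/58+1/337)] ≈ 0.065828.
z = -0.34232/0.065828 = -5.200.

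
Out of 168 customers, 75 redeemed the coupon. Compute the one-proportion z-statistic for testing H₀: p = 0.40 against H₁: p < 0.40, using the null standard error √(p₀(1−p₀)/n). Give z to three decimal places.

z = 1.228

p̂ = 75/168 = 0.44643.
SE₀ = √(0.40·0.60/168) = 0.037796.
z = (0.44643 − 0.40)/0.037796 = 0.04643/0.037796 = 1.228.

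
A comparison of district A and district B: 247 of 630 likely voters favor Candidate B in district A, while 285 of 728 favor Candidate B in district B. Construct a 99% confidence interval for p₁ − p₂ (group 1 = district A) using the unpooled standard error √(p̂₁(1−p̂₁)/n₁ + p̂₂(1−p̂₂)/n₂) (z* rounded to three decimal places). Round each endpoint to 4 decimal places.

(-0.0678, 0.0690)

p̂₁ = 0.39206, p̂₂ = 0.39148, so the observed difference is 0.00058.
SE = √(0.000378333 + 0.000327231) = √0.000705564 = 0.026562.
The 99% critical value is z* = 2.576. Margin of error = 0.06842.
So the interval runs from -0.0678 to 0.0690.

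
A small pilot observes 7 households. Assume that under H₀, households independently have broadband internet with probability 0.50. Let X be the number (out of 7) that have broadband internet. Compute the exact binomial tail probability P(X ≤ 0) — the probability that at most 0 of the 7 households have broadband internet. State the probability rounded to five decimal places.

X is binomial with n = 7 and p = 0.50.
P(X ≤ 0) = C(7,0)·0.50^0·0.50^7.
= 0.007812 = 0.00781.

P = 0.00781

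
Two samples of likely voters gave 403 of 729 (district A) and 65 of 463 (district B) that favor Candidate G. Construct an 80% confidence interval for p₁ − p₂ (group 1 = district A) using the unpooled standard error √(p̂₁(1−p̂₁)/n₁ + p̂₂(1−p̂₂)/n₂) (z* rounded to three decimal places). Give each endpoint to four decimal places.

(0.3810, 0.4438)

p̂₁ = 403/729 = 0.55281, p̂₂ = 65/463 = 0.14039; p̂₁ − p̂₂ = 0.41242.
SE = √(0.000339110 + 0.000260647) = √0.000599757 = 0.024490.
The 80% critical value is z* = 1.282. Margin = 1.282·0.024490 = 0.03140.
CI: 0.41242 ± 0.03140 = (0.3810, 0.4438).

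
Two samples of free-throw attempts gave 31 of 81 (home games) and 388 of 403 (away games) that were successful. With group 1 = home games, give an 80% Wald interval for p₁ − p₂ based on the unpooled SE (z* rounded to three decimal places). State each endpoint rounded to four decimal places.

p̂₁ = 0.38272, p̂₂ = 0.96278, so the observed difference is -0.58006.
Unpooled SE = √(p̂₁(1−p̂₁)/n₁ + p̂₂(1−p̂₂)/n₂) = √(0.002916598 + 0.000088922) = 0.054823.
For 80% confidence, z* = 1.282. Margin of error = 0.07028.
CI: -0.58006 ± 0.07028 = (-0.6503, -0.5098).

(-0.6503, -0.5098)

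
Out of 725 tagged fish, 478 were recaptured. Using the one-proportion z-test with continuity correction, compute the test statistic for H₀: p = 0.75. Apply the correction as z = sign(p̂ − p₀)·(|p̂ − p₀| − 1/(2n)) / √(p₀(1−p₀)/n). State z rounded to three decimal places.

z = -5.596

With x = 478 successes in n = 725, p̂ = 0.65931. p̂ − p₀ = -0.090690.
1/(2n) = 0.000690.
Corrected numerator: |-0.090690| − 0.000690 = 0.090000.
SE₀ = √(0.75·0.25/725) = 0.016082.
z = −0.090000/0.016082 = -5.596.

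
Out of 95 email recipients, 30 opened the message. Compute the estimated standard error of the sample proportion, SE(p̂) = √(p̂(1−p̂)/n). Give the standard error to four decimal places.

Sample proportion p̂ = 30/95 = 0.31579.
p̂(1−p̂) = 0.31579·0.68421 = 0.216067.
SE = √(0.216067/95) = 0.0477.

SE = 0.0477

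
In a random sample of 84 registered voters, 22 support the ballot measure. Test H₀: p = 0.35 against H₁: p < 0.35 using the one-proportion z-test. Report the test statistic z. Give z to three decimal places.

z = -1.693

With x = 22 successes in n = 84, p̂ = 0.26190.
Null standard error: √(0.35·0.65/84) = √0.002708333 = 0.052042.
z = (p̂ − p₀)/SE = (0.26190 − 0.35)/0.052042 = -1.693.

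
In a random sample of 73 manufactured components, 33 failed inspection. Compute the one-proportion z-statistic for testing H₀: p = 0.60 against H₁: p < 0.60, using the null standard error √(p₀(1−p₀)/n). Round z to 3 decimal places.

p̂ = 33/73 = 0.45205.
Null standard error: √(0.60·0.40/73) = √0.003287671 = 0.057338.
z = (0.45205 − 0.60)/0.057338 = -0.14795/0.057338 = -2.580.

z = -2.580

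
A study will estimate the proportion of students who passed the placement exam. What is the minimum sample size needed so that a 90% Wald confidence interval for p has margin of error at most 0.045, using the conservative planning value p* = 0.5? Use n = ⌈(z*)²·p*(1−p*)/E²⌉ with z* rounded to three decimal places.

The 90% critical value is z* = 1.645.
p*(1−p*) = 0.50·0.50 = 0.2500.
Required n before rounding: 2.706025 × 0.2500 / 0.045² = 334.077.
⌈334.077⌉ = 335.

n = 335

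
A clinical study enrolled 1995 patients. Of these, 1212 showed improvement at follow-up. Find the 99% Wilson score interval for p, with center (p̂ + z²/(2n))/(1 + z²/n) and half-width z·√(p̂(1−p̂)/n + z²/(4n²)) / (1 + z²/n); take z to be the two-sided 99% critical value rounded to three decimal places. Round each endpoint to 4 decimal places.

p̂ = 1212/1995 = 0.60752; z = 2.576, so z² = 6.635776.
1 + z²/n = 1.003326.
Adjusted center: (0.60752 + z²/(2n))/1.003326 = 0.60716.
Radicand: p̂(1−p̂)/n + z²/(4n²) = 0.000119519 + 0.000000417 = 0.000119936.
Half-width = z·√(radicand)/denom = 2.576·0.010952/1.003326 = 0.02812.
So the interval runs from 0.5790 to 0.6353.

(0.5790, 0.6353)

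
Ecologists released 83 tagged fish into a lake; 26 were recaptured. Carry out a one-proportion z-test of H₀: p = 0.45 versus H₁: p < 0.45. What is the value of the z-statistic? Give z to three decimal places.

z = -2.504

With x = 26 successes in n = 83, p̂ = 0.31325.
Null standard error: √(0.45·0.55/83) = √0.002981928 = 0.054607.
z = (0.31325 − 0.45)/0.054607 = -0.13675/0.054607 = -2.504.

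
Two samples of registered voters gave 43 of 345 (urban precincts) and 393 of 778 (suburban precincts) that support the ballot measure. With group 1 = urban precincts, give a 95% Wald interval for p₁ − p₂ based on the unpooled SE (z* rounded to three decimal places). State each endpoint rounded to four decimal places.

(-0.4300, -0.3310)

p̂₁ = 43/345 = 0.12464, p̂₂ = 393/778 = 0.50514; p̂₁ − p̂₂ = -0.38050.
Unpooled SE = √(p̂₁(1−p̂₁)/n₁ + p̂₂(1−p̂₂)/n₂) = √(0.000316241 + 0.000321303) = 0.025250.
The 95% critical value is z* = 1.960. Margin of error = 0.04949.
Interval: -0.38050 ± 0.04949 → (-0.4300, -0.3310).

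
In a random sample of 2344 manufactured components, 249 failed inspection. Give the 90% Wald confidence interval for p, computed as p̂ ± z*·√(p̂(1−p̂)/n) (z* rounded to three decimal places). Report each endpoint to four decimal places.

With x = 249 successes in n = 2344, p̂ = 0.10623.
SE(p̂) = √(0.10623·0.89377/2344) = 0.006364.
The 90% critical value is z* = 1.645.
Margin = 1.645·0.006364 = 0.01047.
So the interval runs from 0.0958 to 0.1167.

(0.0958, 0.1167)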